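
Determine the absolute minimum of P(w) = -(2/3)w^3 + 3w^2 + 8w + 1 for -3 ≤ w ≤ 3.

The derivative is -2w^2 + 6w + 8, whose only zero in [-3, 3] is w = -1.
Evaluating at the critical points and endpoints: P(-3) = 22, P(-1) = -10/3, P(3) = 34.
The minimum over the interval is -10/3, attained at w = -1.

-10/3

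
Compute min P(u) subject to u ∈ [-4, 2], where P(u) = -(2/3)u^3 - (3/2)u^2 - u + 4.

-28/3

The derivative is -2u^2 - 3u - 1, which vanishes at u = -1 and u = -1/2.
Compare values at every candidate in [-4, 2]: P(-4) = 80/3, P(-1) = 25/6, P(-1/2) = 101/24, P(2) = -28/3.
So the minimum is P(2) = -28/3.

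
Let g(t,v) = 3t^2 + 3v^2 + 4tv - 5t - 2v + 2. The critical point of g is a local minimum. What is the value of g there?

-7/20

∂g/∂t = 6t + 4v - 5 = 0 and ∂g/∂v = 4t + 6v - 2 = 0, so (t, v) = (11/10, -2/5).
The Hessian has g_{tt} = 6, g_{vv} = 6, g_{tv} = 4, giving D = 20 > 0 with g_{tt} > 0, so the point is a local minimum.
g(11/10, -2/5) = -7/20.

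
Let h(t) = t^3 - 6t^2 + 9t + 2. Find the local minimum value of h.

Critical points: h'(t) = 3t^2 - 12t + 9 vanishes at t = 1, 3.
Second-derivative test with h''(t) = 6t - 12: h''(1) = -6 < 0 ⇒ local maximum; h''(3) = 6 > 0 ⇒ local minimum.
So the local minimum value is h(3) = 2.

2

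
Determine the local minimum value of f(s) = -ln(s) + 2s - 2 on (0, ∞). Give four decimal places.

f'(s) = -1/s + 2 = 0 gives s = 1/2.
f''(s) = 1/s², which is positive for s > 0, so this is a local minimum.
f(1/2) = -1·ln(1/2) + 1 - 2 ≈ -0.3069.

-0.3069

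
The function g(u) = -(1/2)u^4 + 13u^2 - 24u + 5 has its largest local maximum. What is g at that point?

g'(u) = -2u^3 + 26u - 24. Setting g'(u) = 0 gives u ∈ {-4, 1, 3}.
Since g''(u) = -6u^2 + 26, we get g''(-4) = -70 < 0 ⇒ local maximum; g''(1) = 20 > 0 ⇒ local minimum; g''(3) = -28 < 0 ⇒ local maximum.
Thus g has its largest local maximum at u = -4, with value 181.

181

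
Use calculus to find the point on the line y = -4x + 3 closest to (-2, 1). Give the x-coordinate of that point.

6/17

Minimize D(x)^2 = (x + 2)^2 + (-4x + 2)^2.
d/dx[D^2] = 2(x + 2) + 2·(-4)·(-4x + 2) = 0 ⇒ x = 6/17.
Then y = 27/17 and the distance is √(100/17) ≈ 2.4254.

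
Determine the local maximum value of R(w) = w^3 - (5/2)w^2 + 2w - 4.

Critical points: R'(w) = 3w^2 - 5w + 2 vanishes at w = 2/3, 1.
R''(w) = 6w - 5. R''(2/3) = -1 < 0 ⇒ local maximum; R''(1) = 1 > 0 ⇒ local minimum.
Thus R has its local maximum at w = 2/3, with value -94/27.

-94/27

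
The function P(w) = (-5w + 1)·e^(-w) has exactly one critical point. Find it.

6/5

Differentiating with the product rule gives P'(w) = (5w - 6)·e^(-w). Since e^(-w) > 0, the only critical point is w = 6/5.
P''(6/5) has the same sign as 5 > 0, so this is a local minimum.
P(6/5) = (-5)·e^(-6/5) ≈ -1.5060.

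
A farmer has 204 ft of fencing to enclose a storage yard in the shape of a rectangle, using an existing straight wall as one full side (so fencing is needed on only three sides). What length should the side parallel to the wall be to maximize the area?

102

Let the sides perpendicular to the wall have length x and the parallel side y, so 2x + y = 204 and the area is A = xy = x(204 − 2x).
A'(x) = 204 − 4x = 0 gives x = 51, and A''(x) = −4 < 0 confirms a maximum.
Then y = 204 − 2·51 = 102 and A = 5202.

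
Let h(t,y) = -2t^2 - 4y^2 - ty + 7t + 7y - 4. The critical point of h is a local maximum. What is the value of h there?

∂h/∂t = -4t - y + 7 = 0 and ∂h/∂y = -t - 8y + 7 = 0, so (t, y) = (49/31, 21/31).
The Hessian has h_{tt} = -4, h_{yy} = -8, h_{ty} = -1, giving D = 31 > 0 with h_{tt} < 0, so the point is a local maximum.
h(49/31, 21/31) = 121/31.

121/31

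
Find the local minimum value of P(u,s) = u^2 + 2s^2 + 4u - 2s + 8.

7/2

∂P/∂u = 2u + 4 = 0 and ∂P/∂s = 4s - 2 = 0, so (u, s) = (-2, 1/2).
The Hessian has P_{uu} = 2, P_{ss} = 4, P_{us} = 0, giving D = 8 > 0 with P_{uu} > 0, so the point is a local minimum.
P(-2, 1/2) = 7/2.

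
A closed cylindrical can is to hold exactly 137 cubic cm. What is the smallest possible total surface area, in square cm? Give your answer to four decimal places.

With radius r and height h, πr²h = 137 so h = 137/(πr²), and S(r) = 2πr² + 2πrh = 2πr² + 2·137/r.
S'(r) = 4πr − 2·137/r² = 0 ⇒ r³ = 137/(2π), so r ≈ 2.7937 and h = 2r ≈ 5.5874.
S''(r) = 4π + 4·137/r³ > 0, so this is the minimum; S ≈ 147.1166.

147.1166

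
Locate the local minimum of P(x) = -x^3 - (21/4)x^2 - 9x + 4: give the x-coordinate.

P'(x) = -3x^2 - (21/2)x - 9. Setting P'(x) = 0 gives x ∈ {-2, -3/2}.
P''(x) = -6x - 21/2. P''(-2) = 3/2 > 0 ⇒ local minimum; P''(-3/2) = -3/2 < 0 ⇒ local maximum.
The local minimum is P(-2) = 9.

-2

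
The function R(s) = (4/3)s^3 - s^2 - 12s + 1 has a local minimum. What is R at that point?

Critical points: R'(s) = 4s^2 - 2s - 12 vanishes at s = -3/2, 2.
Second-derivative test with R''(s) = 8s - 2: R''(-3/2) = -14 < 0 ⇒ local maximum; R''(2) = 14 > 0 ⇒ local minimum.
So the local minimum value is R(2) = -49/3.

-49/3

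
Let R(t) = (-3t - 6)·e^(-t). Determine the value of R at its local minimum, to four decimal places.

-8.1548

R'(t) = (-3)·e^(-t) + (-3t - 6)·(-1)·e^(-t) = (3t + 3)·e^(-t). Since e^(-t) > 0, the only critical point is t = -1.
R''(-1) has the same sign as 3 > 0, so this is a local minimum.
R(-1) = (-3)·e^(1) ≈ -8.1548.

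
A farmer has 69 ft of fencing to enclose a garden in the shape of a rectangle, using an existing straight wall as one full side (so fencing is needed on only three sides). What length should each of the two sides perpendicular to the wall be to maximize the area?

Let the sides perpendicular to the wall have length x and the parallel side y, so 2x + y = 69 and the area is A = xy = x(69 − 2x).
A'(x) = 69 − 4x = 0 gives x = 69/4, and A''(x) = −4 < 0 confirms a maximum.
Then y = 69 − 2·69/4 = 69/2 and A = 4761/8.

69/4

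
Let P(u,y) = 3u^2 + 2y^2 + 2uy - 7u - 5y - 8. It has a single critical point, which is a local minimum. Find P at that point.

∂P/∂u = 6u + 2y - 7 = 0 and ∂P/∂y = 2u + 4y - 5 = 0, so (u, y) = (9/10, 4/5).
The Hessian has P_{uu} = 6, P_{yy} = 4, P_{uy} = 2, giving D = 20 > 0 with P_{uu} > 0, so the point is a local minimum.
P(9/10, 4/5) = -263/20.

-263/20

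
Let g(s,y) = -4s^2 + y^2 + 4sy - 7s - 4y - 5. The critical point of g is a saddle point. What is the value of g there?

∂g/∂s = -8s + 4y - 7 = 0 and ∂g/∂y = 4s + 2y - 4 = 0, so (s, y) = (1/16, 15/8).
The Hessian has g_{ss} = -8, g_{yy} = 2, g_{sy} = 4, giving D = -32 < 0, so the point is a saddle point.
g(1/16, 15/8) = -287/32.

-287/32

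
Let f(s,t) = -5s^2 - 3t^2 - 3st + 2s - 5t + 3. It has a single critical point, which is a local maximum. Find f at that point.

320/51

∂f/∂s = -10s - 3t + 2 = 0 and ∂f/∂t = -3s - 6t - 5 = 0, so (s, t) = (9/17, -56/51).
The Hessian has f_{ss} = -10, f_{tt} = -6, f_{st} = -3, giving D = 51 > 0 with f_{ss} < 0, so the point is a local maximum.
f(9/17, -56/51) = 320/51.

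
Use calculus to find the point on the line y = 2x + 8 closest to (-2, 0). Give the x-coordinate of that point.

Minimize D(x)^2 = (x + 2)^2 + (2x + 8)^2.
d/dx[D^2] = 2(x + 2) + 2·2·(2x + 8) = 0 ⇒ x = -18/5.
Then y = 4/5 and the distance is √(16/5) ≈ 1.7889.

-18/5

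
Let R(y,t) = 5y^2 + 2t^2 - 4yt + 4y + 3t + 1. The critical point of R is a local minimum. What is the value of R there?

∂R/∂y = 10y - 4t + 4 = 0 and ∂R/∂t = -4y + 4t + 3 = 0, so (y, t) = (-7/6, -23/12).
The Hessian has R_{yy} = 10, R_{tt} = 4, R_{yt} = -4, giving D = 24 > 0 with R_{yy} > 0, so the point is a local minimum.
R(-7/6, -23/12) = -101/24.

-101/24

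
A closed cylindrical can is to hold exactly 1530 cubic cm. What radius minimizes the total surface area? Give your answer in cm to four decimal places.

6.2446

With radius r and height h, πr²h = 1530 so h = 1530/(πr²), and S(r) = 2πr² + 2πrh = 2πr² + 2·1530/r.
S'(r) = 4πr − 2·1530/r² = 0 ⇒ r³ = 1530/(2π), so r ≈ 6.2446 and h = 2r ≈ 12.4892.
S''(r) = 4π + 4·1530/r³ > 0, so this is the minimum; S ≈ 735.0364.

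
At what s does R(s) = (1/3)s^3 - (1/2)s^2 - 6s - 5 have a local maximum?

Critical points: R'(s) = s^2 - s - 6 vanishes at s = -2, 3.
Since R''(s) = 2s - 1, we get R''(-2) = -5 < 0 ⇒ local maximum; R''(3) = 5 > 0 ⇒ local minimum.
The local maximum is R(-2) = 7/3.

-2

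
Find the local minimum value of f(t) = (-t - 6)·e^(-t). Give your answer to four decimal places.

-148.4132

f'(t) = (-1)·e^(-t) + (-t - 6)·(-1)·e^(-t) = (t + 5)·e^(-t). Since e^(-t) > 0, the only critical point is t = -5.
f''(-5) has the same sign as 1 > 0, so this is a local minimum.
f(-5) = (-1)·e^(5) ≈ -148.4132.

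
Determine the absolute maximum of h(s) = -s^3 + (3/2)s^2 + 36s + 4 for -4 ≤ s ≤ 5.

Differentiating, h'(s) = -3s^2 + 3s + 36; which vanishes at s = -3 and s = 4.
Compare values at every candidate in [-4, 5]: h(-4) = -52, h(-3) = -127/2, h(4) = 108, h(5) = 193/2.
Hence the absolute maximum is 108 at s = 4.

108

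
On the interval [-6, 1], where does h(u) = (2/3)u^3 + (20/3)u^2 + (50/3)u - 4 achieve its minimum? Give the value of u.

Differentiating, h'(u) = 2u^2 + (40/3)u + 50/3; which vanishes at u = -5 and u = -5/3.
Evaluating at the critical points and endpoints: h(-6) = -8,  h(-5) = -4,  h(-5/3) = -1324/81,  h(1) = 20.
The minimum over the interval is -1324/81, attained at u = -5/3.

-5/3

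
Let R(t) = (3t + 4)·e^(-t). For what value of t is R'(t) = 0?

-1/3

By the product rule, R'(t) = (-3t - 1)·e^(-t). Since e^(-t) > 0, the only critical point is t = -1/3.
R''(-1/3) has the same sign as -3 < 0, so this is a local maximum.
R(-1/3) = (3)·e^(1/3) ≈ 4.1868.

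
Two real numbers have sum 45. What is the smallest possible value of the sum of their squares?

With a + b = 45, a^2 + b^2 = a^2 + (45 − a)^2.
The derivative 2a − 2(45 − a) = 4a − 90 vanishes at a = 45/2; second derivative 4 > 0, a minimum.
The minimum is 2·(45/2)^2 = 2025/2.

2025/2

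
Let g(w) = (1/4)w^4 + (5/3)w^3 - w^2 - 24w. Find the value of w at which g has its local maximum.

-3

Critical points: g'(w) = w^3 + 5w^2 - 2w - 24 vanishes at w = -4, -3, 2.
Second-derivative test with g''(w) = 3w^2 + 10w - 2: g''(-4) = 6 > 0 ⇒ local minimum; g''(-3) = -5 < 0 ⇒ local maximum; g''(2) = 30 > 0 ⇒ local minimum.
The local maximum is g(-3) = 153/4.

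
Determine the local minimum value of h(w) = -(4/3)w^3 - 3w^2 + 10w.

h'(w) = -4w^2 - 6w + 10. Setting h'(w) = 0 gives w ∈ {-5/2, 1}.
Since h''(w) = -8w - 6, we get h''(-5/2) = 14 > 0 ⇒ local minimum; h''(1) = -14 < 0 ⇒ local maximum.
Thus h has its local minimum at w = -5/2, with value -275/12.

-275/12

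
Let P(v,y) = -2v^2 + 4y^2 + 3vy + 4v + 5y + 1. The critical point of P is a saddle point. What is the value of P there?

∂P/∂v = -4v + 3y + 4 = 0 and ∂P/∂y = 3v + 8y + 5 = 0, so (v, y) = (17/41, -32/41).
The Hessian has P_{vv} = -4, P_{yy} = 8, P_{vy} = 3, giving D = -41 < 0, so the point is a saddle point.
P(17/41, -32/41) = -5/41.

-5/41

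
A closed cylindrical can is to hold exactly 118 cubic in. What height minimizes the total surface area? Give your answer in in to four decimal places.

5.3162

With radius r and height h, πr²h = 118 so h = 118/(πr²), and S(r) = 2πr² + 2πrh = 2πr² + 2·118/r.
S'(r) = 4πr − 2·118/r² = 0 ⇒ r³ = 118/(2π), so r ≈ 2.6581 and h = 2r ≈ 5.3162.
S''(r) = 4π + 4·118/r³ > 0, so this is the minimum; S ≈ 133.1790.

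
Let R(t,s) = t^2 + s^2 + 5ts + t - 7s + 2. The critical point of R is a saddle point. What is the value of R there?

∂R/∂t = 2t + 5s + 1 = 0 and ∂R/∂s = 5t + 2s - 7 = 0, so (t, s) = (37/21, -19/21).
The Hessian has R_{tt} = 2, R_{ss} = 2, R_{ts} = 5, giving D = -21 < 0, so the point is a saddle point.
R(37/21, -19/21) = 127/21.

127/21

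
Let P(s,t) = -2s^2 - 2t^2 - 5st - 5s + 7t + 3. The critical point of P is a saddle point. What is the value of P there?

∂P/∂s = -4s - 5t - 5 = 0 and ∂P/∂t = -5s - 4t + 7 = 0, so (s, t) = (55/9, -53/9).
The Hessian has P_{ss} = -4, P_{tt} = -4, P_{st} = -5, giving D = -9 < 0, so the point is a saddle point.
P(55/9, -53/9) = -296/9.

-296/9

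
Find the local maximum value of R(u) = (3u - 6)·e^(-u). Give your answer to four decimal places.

0.1494

By the product rule, R'(u) = (-3u + 9)·e^(-u). Since e^(-u) > 0, the only critical point is u = 3.
R''(3) has the same sign as -3 < 0, so this is a local maximum.
R(3) = (3)·e^(-3) ≈ 0.1494.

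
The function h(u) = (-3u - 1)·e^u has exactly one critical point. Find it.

Differentiating with the product rule gives h'(u) = (-3u - 4)·e^u. Since e^u > 0, the only critical point is u = -4/3.
h''(-4/3) has the same sign as -3 < 0, so this is a local maximum.
h(-4/3) = (3)·e^(-4/3) ≈ 0.7908.

-4/3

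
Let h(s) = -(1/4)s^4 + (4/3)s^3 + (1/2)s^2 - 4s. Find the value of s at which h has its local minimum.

1

h'(s) = -s^3 + 4s^2 + s - 4 = 0 at s = -1, 1, 4.
h''(s) = -3s^2 + 8s + 1. h''(-1) = -10 < 0 ⇒ local maximum; h''(1) = 6 > 0 ⇒ local minimum; h''(4) = -15 < 0 ⇒ local maximum.
So the local minimum value is h(1) = -29/12.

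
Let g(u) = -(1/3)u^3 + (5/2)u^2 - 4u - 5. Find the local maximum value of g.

-7/3

g'(u) = -u^2 + 5u - 4. Setting g'(u) = 0 gives u ∈ {1, 4}.
Since g''(u) = -2u + 5, we get g''(1) = 3 > 0 ⇒ local minimum; g''(4) = -3 < 0 ⇒ local maximum.
So the local maximum value is g(4) = -7/3.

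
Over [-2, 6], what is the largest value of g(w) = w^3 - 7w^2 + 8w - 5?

7

g'(w) = 3w^2 - 14w + 8, which vanishes at w = 2/3 and w = 4.
Candidates: g(-2) = -57, g(2/3) = -67/27, g(4) = -21, g(6) = 7.
So the maximum is g(6) = 7.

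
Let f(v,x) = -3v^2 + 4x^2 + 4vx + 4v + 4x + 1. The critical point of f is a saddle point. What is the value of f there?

1/4

∂f/∂v = -6v + 4x + 4 = 0 and ∂f/∂x = 4v + 8x + 4 = 0, so (v, x) = (1/4, -5/8).
The Hessian has f_{vv} = -6, f_{xx} = 8, f_{vx} = 4, giving D = -64 < 0, so the point is a saddle point.
f(1/4, -5/8) = 1/4.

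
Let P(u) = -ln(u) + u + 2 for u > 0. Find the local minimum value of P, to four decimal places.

3.0000

P'(u) = -1/u + 1 = 0 gives u = 1.
P''(u) = 1/u², which is positive for u > 0, so this is a local minimum.
P(1) = -1·ln(1) + 1 + 2 ≈ 3.0000.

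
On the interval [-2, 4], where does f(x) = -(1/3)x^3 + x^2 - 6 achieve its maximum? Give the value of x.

-2

Differentiating, f'(x) = -x^2 + 2x; which vanishes at x = 0 and x = 2.
Evaluating at the critical points and endpoints: f(-2) = 2/3, f(0) = -6, f(2) = -14/3, f(4) = -34/3.
Hence the absolute maximum is 2/3 at x = -2.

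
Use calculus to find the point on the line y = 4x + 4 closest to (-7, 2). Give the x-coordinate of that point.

Minimize D(x)^2 = (x + 7)^2 + (4x + 2)^2.
d/dx[D^2] = 2(x + 7) + 2·4·(4x + 2) = 0 ⇒ x = -15/17.
Then y = 8/17 and the distance is √(676/17) ≈ 6.3059.

-15/17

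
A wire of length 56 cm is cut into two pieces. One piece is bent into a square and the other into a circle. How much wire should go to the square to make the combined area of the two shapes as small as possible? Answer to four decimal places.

31.3656

Let x be the length used for the square. Square side x/4; circle radius (56−x)/(2π).
A(x) = (x/4)² + π·((56−x)/(2π))² = x²/16 + (56−x)²/(4π) for 0 ≤ x ≤ 56. A'(x) = x/8 − (56−x)/(2π) = 0 gives x = 4·56/(π+4) ≈ 31.3656.
A'' = 1/8 + 1/(2π) > 0, so this gives the minimum combined area; x ≈ 31.3656 cm to the square.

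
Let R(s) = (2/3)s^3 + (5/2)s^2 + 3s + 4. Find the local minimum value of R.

17/6

R'(s) = 2s^2 + 5s + 3. Setting R'(s) = 0 gives s ∈ {-3/2, -1}.
R''(s) = 4s + 5. R''(-3/2) = -1 < 0 ⇒ local maximum; R''(-1) = 1 > 0 ⇒ local minimum.
The local minimum is R(-1) = 17/6.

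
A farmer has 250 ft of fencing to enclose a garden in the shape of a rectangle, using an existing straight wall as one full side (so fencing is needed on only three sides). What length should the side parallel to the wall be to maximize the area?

125

Let the sides perpendicular to the wall have length x and the parallel side y, so 2x + y = 250 and the area is A = xy = x(250 − 2x).
A'(x) = 250 − 4x = 0 gives x = 125/2, and A''(x) = −4 < 0 confirms a maximum.
Then y = 250 − 2·125/2 = 125 and A = 15625/2.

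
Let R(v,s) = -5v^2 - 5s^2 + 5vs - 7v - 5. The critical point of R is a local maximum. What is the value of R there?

∂R/∂v = -10v + 5s - 7 = 0 and ∂R/∂s = 5v - 10s = 0, so (v, s) = (-14/15, -7/15).
The Hessian has R_{vv} = -10, R_{ss} = -10, R_{vs} = 5, giving D = 75 > 0 with R_{vv} < 0, so the point is a local maximum.
R(-14/15, -7/15) = -26/15.

-26/15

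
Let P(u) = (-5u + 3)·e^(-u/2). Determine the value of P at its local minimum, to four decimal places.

-2.7253

By the product rule, P'(u) = ((5/2)u - 13/2)·e^(-u/2). Since e^(-u/2) > 0, the only critical point is u = 13/5.
P''(13/5) has the same sign as 5/2 > 0, so this is a local minimum.
P(13/5) = (-10)·e^(-13/10) ≈ -2.7253.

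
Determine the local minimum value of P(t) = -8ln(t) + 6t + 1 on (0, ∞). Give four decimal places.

6.6985

P'(t) = -8/t + 6 = 0 gives t = 4/3.
P''(t) = 8/t², which is positive for t > 0, so this is a local minimum.
P(4/3) = -8·ln(4/3) + 8 + 1 ≈ 6.6985.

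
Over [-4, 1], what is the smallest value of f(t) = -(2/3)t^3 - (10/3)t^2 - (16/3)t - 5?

-43/3

The derivative is -2t^2 - (20/3)t - 16/3, which vanishes at t = -2 and t = -4/3.
Compare values at every candidate in [-4, 1]: f(-4) = 17/3,  f(-2) = -7/3,  f(-4/3) = -181/81,  f(1) = -43/3.
Hence the absolute minimum is -43/3 at t = 1.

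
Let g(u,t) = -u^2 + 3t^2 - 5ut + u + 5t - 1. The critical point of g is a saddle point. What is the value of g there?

-34/37

∂g/∂u = -2u - 5t + 1 = 0 and ∂g/∂t = -5u + 6t + 5 = 0, so (u, t) = (31/37, -5/37).
The Hessian has g_{uu} = -2, g_{tt} = 6, g_{ut} = -5, giving D = -37 < 0, so the point is a saddle point.
g(31/37, -5/37) = -34/37.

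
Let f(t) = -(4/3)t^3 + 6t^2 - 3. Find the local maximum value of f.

15

Critical points: f'(t) = -4t^2 + 12t vanishes at t = 0, 3.
Since f''(t) = -8t + 12, we get f''(0) = 12 > 0 ⇒ local minimum; f''(3) = -12 < 0 ⇒ local maximum.
So the local maximum value is f(3) = 15.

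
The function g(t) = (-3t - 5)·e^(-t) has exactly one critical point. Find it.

g'(t) = (-3)·e^(-t) + (-3t - 5)·(-1)·e^(-t) = (3t + 2)·e^(-t). Since e^(-t) > 0, the only critical point is t = -2/3.
g''(-2/3) has the same sign as 3 > 0, so this is a local minimum.
g(-2/3) = (-3)·e^(2/3) ≈ -5.8432.

-2/3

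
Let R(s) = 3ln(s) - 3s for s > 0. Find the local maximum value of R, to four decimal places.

R'(s) = 3/s − 3 = 0 gives s = 1.
R''(s) = -3/s², which is negative for s > 0, so this is a local maximum.
R(1) = 3·ln(1) - 3 ≈ -3.0000.

-3.0000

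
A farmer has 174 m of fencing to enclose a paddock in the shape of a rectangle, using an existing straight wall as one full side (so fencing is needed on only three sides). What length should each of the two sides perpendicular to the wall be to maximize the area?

87/2

Let the sides perpendicular to the wall have length x and the parallel side y, so 2x + y = 174 and the area is A = xy = x(174 − 2x).
A'(x) = 174 − 4x = 0 gives x = 87/2, and A''(x) = −4 < 0 confirms a maximum.
Then y = 174 − 2·87/2 = 87 and A = 7569/2.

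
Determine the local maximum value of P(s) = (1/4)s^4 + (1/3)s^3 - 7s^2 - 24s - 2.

58/3

P'(s) = s^3 + s^2 - 14s - 24. Setting P'(s) = 0 gives s ∈ {-3, -2, 4}.
P''(s) = 3s^2 + 2s - 14. P''(-3) = 7 > 0 ⇒ local minimum; P''(-2) = -6 < 0 ⇒ local maximum; P''(4) = 42 > 0 ⇒ local minimum.
The local maximum is P(-2) = 58/3.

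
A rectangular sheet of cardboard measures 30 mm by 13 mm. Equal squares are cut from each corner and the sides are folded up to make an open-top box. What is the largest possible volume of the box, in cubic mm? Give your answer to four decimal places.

With cut size x, the volume is V(x) = x(30 − 2x)(13 − 2x) for 0 < x < 6.5.
V'(x) = 12x^2 − 172x + 390. Setting V'(x) = 0 gives x ≈ 2.8237 (the root in (0, 6.5)).
V''(x) = 24x − 172 is negative there, so this is the maximum; V ≈ 505.5974.

505.5974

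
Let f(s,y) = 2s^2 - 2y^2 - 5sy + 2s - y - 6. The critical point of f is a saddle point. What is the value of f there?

-262/41

∂f/∂s = 4s - 5y + 2 = 0 and ∂f/∂y = -5s - 4y - 1 = 0, so (s, y) = (-13/41, 6/41).
The Hessian has f_{ss} = 4, f_{yy} = -4, f_{sy} = -5, giving D = -41 < 0, so the point is a saddle point.
f(-13/41, 6/41) = -262/41.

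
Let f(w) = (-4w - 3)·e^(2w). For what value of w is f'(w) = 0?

By the product rule, f'(w) = (-8w - 10)·e^(2w). Since e^(2w) > 0, the only critical point is w = -5/4.
f''(-5/4) has the same sign as -8 < 0, so this is a local maximum.
f(-5/4) = (2)·e^(-5/2) ≈ 0.1642.

-5/4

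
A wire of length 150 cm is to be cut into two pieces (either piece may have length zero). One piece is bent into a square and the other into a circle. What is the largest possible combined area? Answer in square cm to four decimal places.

1790.4931

Let x be the length used for the square. Square side x/4; circle radius (150−x)/(2π).
A(x) = (x/4)² + π·((150−x)/(2π))² = x²/16 + (150−x)²/(4π) for 0 ≤ x ≤ 150. A'(x) = x/8 − (150−x)/(2π) = 0 gives x = 4·150/(π+4) ≈ 84.0149.
A'' > 0, so the interior critical point is a minimum; the maximum is at an endpoint. A(0) = 1790.4931 and A(150) = 1406.2500, so the largest area is 1790.4931.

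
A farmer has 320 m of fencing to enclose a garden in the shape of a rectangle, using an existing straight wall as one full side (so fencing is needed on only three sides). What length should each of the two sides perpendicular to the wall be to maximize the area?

80

Let the sides perpendicular to the wall have length x and the parallel side y, so 2x + y = 320 and the area is A = xy = x(320 − 2x).
A'(x) = 320 − 4x = 0 gives x = 80, and A''(x) = −4 < 0 confirms a maximum.
Then y = 320 − 2·80 = 160 and A = 12800.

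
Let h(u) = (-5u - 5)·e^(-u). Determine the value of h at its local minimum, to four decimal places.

By the product rule, h'(u) = (5u)·e^(-u). Since e^(-u) > 0, the only critical point is u = 0.
h''(0) has the same sign as 5 > 0, so this is a local minimum.
h(0) = (-5)·e^(0) ≈ -5.0000.

-5.0000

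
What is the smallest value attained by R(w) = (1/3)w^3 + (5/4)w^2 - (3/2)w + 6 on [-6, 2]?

The derivative is w^2 + (5/2)w - 3/2, which vanishes at w = -3 and w = 1/2.
Evaluating at the critical points and endpoints: R(-6) = -12, R(-3) = 51/4, R(1/2) = 269/48, R(2) = 32/3.
Hence the absolute minimum is -12 at w = -6.

-12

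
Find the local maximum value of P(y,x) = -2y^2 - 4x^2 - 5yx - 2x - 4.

∂P/∂y = -4y - 5x = 0 and ∂P/∂x = -5y - 8x - 2 = 0, so (y, x) = (10/7, -8/7).
The Hessian has P_{yy} = -4, P_{xx} = -8, P_{yx} = -5, giving D = 7 > 0 with P_{yy} < 0, so the point is a local maximum.
P(10/7, -8/7) = -20/7.

-20/7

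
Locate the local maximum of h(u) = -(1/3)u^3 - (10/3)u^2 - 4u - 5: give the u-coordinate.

h'(u) = -u^2 - (20/3)u - 4. Setting h'(u) = 0 gives u ∈ {-6, -2/3}.
Second-derivative test with h''(u) = -2u - 20/3: h''(-6) = 16/3 > 0 ⇒ local minimum; h''(-2/3) = -16/3 < 0 ⇒ local maximum.
Thus h has its local maximum at u = -2/3, with value -301/81.

-2/3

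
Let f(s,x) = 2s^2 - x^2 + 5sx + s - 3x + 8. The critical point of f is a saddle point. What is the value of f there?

∂f/∂s = 4s + 5x + 1 = 0 and ∂f/∂x = 5s - 2x - 3 = 0, so (s, x) = (13/33, -17/33).
The Hessian has f_{ss} = 4, f_{xx} = -2, f_{sx} = 5, giving D = -33 < 0, so the point is a saddle point.
f(13/33, -17/33) = 296/33.

296/33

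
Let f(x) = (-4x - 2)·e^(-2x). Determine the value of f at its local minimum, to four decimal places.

f'(x) = (-4)·e^(-2x) + (-4x - 2)·(-2)·e^(-2x) = (8x)·e^(-2x). Since e^(-2x) > 0, the only critical point is x = 0.
f''(0) has the same sign as 8 > 0, so this is a local minimum.
f(0) = (-2)·e^(0) ≈ -2.0000.

-2.0000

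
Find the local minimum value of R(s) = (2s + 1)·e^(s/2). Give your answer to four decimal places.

By the product rule, R'(s) = (s + 5/2)·e^(s/2). Since e^(s/2) > 0, the only critical point is s = -5/2.
R''(-5/2) has the same sign as 1 > 0, so this is a local minimum.
R(-5/2) = (-4)·e^(-5/4) ≈ -1.1460.

-1.1460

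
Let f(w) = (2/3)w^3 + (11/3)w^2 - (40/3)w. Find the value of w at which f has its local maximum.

f'(w) = 2w^2 + (22/3)w - 40/3. Setting f'(w) = 0 gives w ∈ {-5, 4/3}.
Second-derivative test with f''(w) = 4w + 22/3: f''(-5) = -38/3 < 0 ⇒ local maximum; f''(4/3) = 38/3 > 0 ⇒ local minimum.
So the local maximum value is f(-5) = 75.

-5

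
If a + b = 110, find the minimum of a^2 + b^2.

With a + b = 110, a^2 + b^2 = a^2 + (110 − a)^2.
The derivative 2a − 2(110 − a) = 4a − 220 vanishes at a = 55; second derivative 4 > 0, a minimum.
The minimum is 2·(55)^2 = 6050.

6050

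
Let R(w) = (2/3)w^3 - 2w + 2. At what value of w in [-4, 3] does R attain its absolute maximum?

Differentiating, R'(w) = 2w^2 - 2; which vanishes at w = -1 and w = 1.
Compare values at every candidate in [-4, 3]: R(-4) = -98/3, R(-1) = 10/3, R(1) = 2/3, R(3) = 14.
So the maximum is R(3) = 14.

3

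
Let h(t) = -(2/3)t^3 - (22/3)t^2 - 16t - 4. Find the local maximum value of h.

476/81

h'(t) = -2t^2 - (44/3)t - 16. Setting h'(t) = 0 gives t ∈ {-6, -4/3}.
h''(t) = -4t - 44/3. h''(-6) = 28/3 > 0 ⇒ local minimum; h''(-4/3) = -28/3 < 0 ⇒ local maximum.
So the local maximum value is h(-4/3) = 476/81.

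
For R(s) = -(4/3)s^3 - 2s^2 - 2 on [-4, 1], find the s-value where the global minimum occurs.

Differentiating, R'(s) = -4s^2 - 4s; which vanishes at s = -1 and s = 0.
Candidates: R(-4) = 154/3,  R(-1) = -8/3,  R(0) = -2,  R(1) = -16/3.
The minimum over the interval is -16/3, attained at s = 1.

1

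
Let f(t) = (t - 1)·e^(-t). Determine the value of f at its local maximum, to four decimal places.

Differentiating with the product rule gives f'(t) = (-t + 2)·e^(-t). Since e^(-t) > 0, the only critical point is t = 2.
f''(2) has the same sign as -1 < 0, so this is a local maximum.
f(2) = (1)·e^(-2) ≈ 0.1353.

0.1353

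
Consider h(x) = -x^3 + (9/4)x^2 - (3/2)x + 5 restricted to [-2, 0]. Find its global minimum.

5

The derivative is -3x^2 + (9/2)x - 3/2, which has no zeros in [-2, 0].
Compare values at every candidate in [-2, 0]: h(-2) = 25; h(0) = 5.
The minimum over the interval is 5, attained at x = 0.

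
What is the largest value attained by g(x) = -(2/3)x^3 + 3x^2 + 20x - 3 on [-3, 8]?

266/3

The derivative is -2x^2 + 6x + 20, which vanishes at x = -2 and x = 5.
Compare values at every candidate in [-3, 8]: g(-3) = -18,  g(-2) = -77/3,  g(5) = 266/3,  g(8) = 23/3.
So the maximum is g(5) = 266/3.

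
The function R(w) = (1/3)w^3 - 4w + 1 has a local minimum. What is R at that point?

-13/3

R'(w) = w^2 - 4 = 0 at w = -2, 2.
R''(w) = 2w. R''(-2) = -4 < 0 ⇒ local maximum; R''(2) = 4 > 0 ⇒ local minimum.
The local minimum is R(2) = -13/3.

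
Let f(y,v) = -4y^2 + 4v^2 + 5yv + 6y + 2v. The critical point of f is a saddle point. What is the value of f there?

∂f/∂y = -8y + 5v + 6 = 0 and ∂f/∂v = 5y + 8v + 2 = 0, so (y, v) = (38/89, -46/89).
The Hessian has f_{yy} = -8, f_{vv} = 8, f_{yv} = 5, giving D = -89 < 0, so the point is a saddle point.
f(38/89, -46/89) = 68/89.

68/89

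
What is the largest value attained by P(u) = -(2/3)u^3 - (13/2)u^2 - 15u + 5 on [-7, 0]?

Differentiating, P'(u) = -2u^2 - 13u - 15; which vanishes at u = -5 and u = -3/2.
Compare values at every candidate in [-7, 0]: P(-7) = 121/6; P(-5) = 5/6; P(-3/2) = 121/8; P(0) = 5.
The maximum over the interval is 121/6, attained at u = -7.

121/6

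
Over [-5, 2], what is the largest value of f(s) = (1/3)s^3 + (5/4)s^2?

23/3

The derivative is s^2 + (5/2)s, which vanishes at s = -5/2 and s = 0.
Candidates: f(-5) = -125/12, f(-5/2) = 125/48, f(0) = 0, f(2) = 23/3.
Hence the absolute maximum is 23/3 at s = 2.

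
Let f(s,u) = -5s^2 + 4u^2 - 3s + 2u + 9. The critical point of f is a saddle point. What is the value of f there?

46/5

∂f/∂s = -10s - 3 = 0 and ∂f/∂u = 8u + 2 = 0, so (s, u) = (-3/10, -1/4).
The Hessian has f_{ss} = -10, f_{uu} = 8, f_{su} = 0, giving D = -80 < 0, so the point is a saddle point.
f(-3/10, -1/4) = 46/5.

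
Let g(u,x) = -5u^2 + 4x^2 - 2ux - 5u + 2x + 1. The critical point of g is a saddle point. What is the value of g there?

12/7

∂g/∂u = -10u - 2x - 5 = 0 and ∂g/∂x = -2u + 8x + 2 = 0, so (u, x) = (-3/7, -5/14).
The Hessian has g_{uu} = -10, g_{xx} = 8, g_{ux} = -2, giving D = -84 < 0, so the point is a saddle point.
g(-3/7, -5/14) = 12/7.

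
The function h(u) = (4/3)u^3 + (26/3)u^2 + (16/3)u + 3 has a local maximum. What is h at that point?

h'(u) = 4u^2 + (52/3)u + 16/3 = 0 at u = -4, -1/3.
Since h''(u) = 8u + 52/3, we get h''(-4) = -44/3 < 0 ⇒ local maximum; h''(-1/3) = 44/3 > 0 ⇒ local minimum.
Thus h has its local maximum at u = -4, with value 35.

35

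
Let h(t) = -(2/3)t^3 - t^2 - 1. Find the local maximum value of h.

-1

h'(t) = -2t^2 - 2t. Setting h'(t) = 0 gives t ∈ {-1, 0}.
Second-derivative test with h''(t) = -4t - 2: h''(-1) = 2 > 0 ⇒ local minimum; h''(0) = -2 < 0 ⇒ local maximum.
The local maximum is h(0) = -1.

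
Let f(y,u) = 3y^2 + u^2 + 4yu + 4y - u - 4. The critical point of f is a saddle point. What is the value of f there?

19/4

∂f/∂y = 6y + 4u + 4 = 0 and ∂f/∂u = 4y + 2u - 1 = 0, so (y, u) = (3, -11/2).
The Hessian has f_{yy} = 6, f_{uu} = 2, f_{yu} = 4, giving D = -4 < 0, so the point is a saddle point.
f(3, -11/2) = 19/4.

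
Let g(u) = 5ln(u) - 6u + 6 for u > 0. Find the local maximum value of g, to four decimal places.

0.0884

g'(u) = 5/u − 6 = 0 gives u = 5/6.
g''(u) = -5/u², which is negative for u > 0, so this is a local maximum.
g(5/6) = 5·ln(5/6) - 5 + 6 ≈ 0.0884.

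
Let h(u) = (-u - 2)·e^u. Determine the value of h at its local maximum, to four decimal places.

0.0498

h'(u) = (-1)·e^u + (-u - 2)·1·e^u = (-u - 3)·e^u. Since e^u > 0, the only critical point is u = -3.
h''(-3) has the same sign as -1 < 0, so this is a local maximum.
h(-3) = (1)·e^(-3) ≈ 0.0498.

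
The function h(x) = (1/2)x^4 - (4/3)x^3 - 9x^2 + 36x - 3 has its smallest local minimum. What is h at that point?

-231/2

Critical points: h'(x) = 2x^3 - 4x^2 - 18x + 36 vanishes at x = -3, 2, 3.
Since h''(x) = 6x^2 - 8x - 18, we get h''(-3) = 60 > 0 ⇒ local minimum; h''(2) = -10 < 0 ⇒ local maximum; h''(3) = 12 > 0 ⇒ local minimum.
Thus h has its smallest local minimum at x = -3, with value -231/2.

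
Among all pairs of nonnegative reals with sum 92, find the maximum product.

With x + y = 92, the product is P(x) = x(92 − x).
P'(x) = 92 − 2x = 0 gives x = 46; P'' = −2 < 0, so this is the maximum.
P = 46·46 = 2116.

2116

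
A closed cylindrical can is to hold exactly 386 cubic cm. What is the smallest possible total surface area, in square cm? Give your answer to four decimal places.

With radius r and height h, πr²h = 386 so h = 386/(πr²), and S(r) = 2πr² + 2πrh = 2πr² + 2·386/r.
S'(r) = 4πr − 2·386/r² = 0 ⇒ r³ = 386/(2π), so r ≈ 3.9458 and h = 2r ≈ 7.8916.
S''(r) = 4π + 4·386/r³ > 0, so this is the minimum; S ≈ 293.4761.

293.4761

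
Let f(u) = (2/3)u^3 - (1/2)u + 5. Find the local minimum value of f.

29/6

f'(u) = 2u^2 - 1/2. Setting f'(u) = 0 gives u ∈ {-1/2, 1/2}.
Since f''(u) = 4u, we get f''(-1/2) = -2 < 0 ⇒ local maximum; f''(1/2) = 2 > 0 ⇒ local minimum.
The local minimum is f(1/2) = 29/6.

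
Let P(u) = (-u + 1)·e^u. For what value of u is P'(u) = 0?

Differentiating with the product rule gives P'(u) = (-u)·e^u. Since e^u > 0, the only critical point is u = 0.
P''(0) has the same sign as -1 < 0, so this is a local maximum.
P(0) = (1)·e^(0) ≈ 1.0000.

0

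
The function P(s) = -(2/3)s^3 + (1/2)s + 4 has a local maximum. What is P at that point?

P'(s) = -2s^2 + 1/2. Setting P'(s) = 0 gives s ∈ {-1/2, 1/2}.
P''(s) = -4s. P''(-1/2) = 2 > 0 ⇒ local minimum; P''(1/2) = -2 < 0 ⇒ local maximum.
The local maximum is P(1/2) = 25/6.

25/6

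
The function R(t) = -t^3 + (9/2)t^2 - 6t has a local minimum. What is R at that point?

-5/2

Critical points: R'(t) = -3t^2 + 9t - 6 vanishes at t = 1, 2.
R''(t) = -6t + 9. R''(1) = 3 > 0 ⇒ local minimum; R''(2) = -3 < 0 ⇒ local maximum.
Thus R has its local minimum at t = 1, with value -5/2.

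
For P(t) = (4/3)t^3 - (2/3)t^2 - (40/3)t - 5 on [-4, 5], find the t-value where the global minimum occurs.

-4

Differentiating, P'(t) = 4t^2 - (4/3)t - 40/3; which vanishes at t = -5/3 and t = 2.
Compare values at every candidate in [-4, 5]: P(-4) = -143/3, P(-5/3) = 745/81, P(2) = -71/3, P(5) = 235/3.
Hence the absolute minimum is -143/3 at t = -4.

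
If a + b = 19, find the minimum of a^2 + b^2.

361/2

With a + b = 19, a^2 + b^2 = a^2 + (19 − a)^2.
The derivative 2a − 2(19 − a) = 4a − 38 vanishes at a = 19/2; second derivative 4 > 0, a minimum.
The minimum is 2·(19/2)^2 = 361/2.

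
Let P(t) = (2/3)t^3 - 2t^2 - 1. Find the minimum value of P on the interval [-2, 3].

-43/3

P'(t) = 2t^2 - 4t, which vanishes at t = 0 and t = 2.
Evaluating at the critical points and endpoints: P(-2) = -43/3; P(0) = -1; P(2) = -11/3; P(3) = -1.
Hence the absolute minimum is -43/3 at t = -2.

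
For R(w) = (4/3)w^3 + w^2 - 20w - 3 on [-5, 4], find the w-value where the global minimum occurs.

-5

Differentiating, R'(w) = 4w^2 + 2w - 20; which vanishes at w = -5/2 and w = 2.
Candidates: R(-5) = -134/3,  R(-5/2) = 389/12,  R(2) = -85/3,  R(4) = 55/3.
Hence the absolute minimum is -134/3 at w = -5.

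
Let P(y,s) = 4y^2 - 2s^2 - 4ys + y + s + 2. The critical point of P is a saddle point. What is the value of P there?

∂P/∂y = 8y - 4s + 1 = 0 and ∂P/∂s = -4y - 4s + 1 = 0, so (y, s) = (0, 1/4).
The Hessian has P_{yy} = 8, P_{ss} = -4, P_{ys} = -4, giving D = -48 < 0, so the point is a saddle point.
P(0, 1/4) = 17/8.

17/8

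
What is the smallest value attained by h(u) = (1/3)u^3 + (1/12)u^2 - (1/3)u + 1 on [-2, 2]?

-2/3

The derivative is u^2 + (1/6)u - 1/3, which vanishes at u = -2/3 and u = 1/2.
Evaluating at the critical points and endpoints: h(-2) = -2/3, h(-2/3) = 94/81, h(1/2) = 43/48, h(2) = 10/3.
Hence the absolute minimum is -2/3 at u = -2.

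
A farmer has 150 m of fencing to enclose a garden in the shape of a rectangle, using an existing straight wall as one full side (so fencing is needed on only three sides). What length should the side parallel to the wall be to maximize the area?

Let the sides perpendicular to the wall have length x and the parallel side y, so 2x + y = 150 and the area is A = xy = x(150 − 2x).
A'(x) = 150 − 4x = 0 gives x = 75/2, and A''(x) = −4 < 0 confirms a maximum.
Then y = 150 − 2·75/2 = 75 and A = 5625/2.

75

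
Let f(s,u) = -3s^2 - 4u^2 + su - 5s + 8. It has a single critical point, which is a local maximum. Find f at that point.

476/47

∂f/∂s = -6s + u - 5 = 0 and ∂f/∂u = s - 8u = 0, so (s, u) = (-40/47, -5/47).
The Hessian has f_{ss} = -6, f_{uu} = -8, f_{su} = 1, giving D = 47 > 0 with f_{ss} < 0, so the point is a local maximum.
f(-40/47, -5/47) = 476/47.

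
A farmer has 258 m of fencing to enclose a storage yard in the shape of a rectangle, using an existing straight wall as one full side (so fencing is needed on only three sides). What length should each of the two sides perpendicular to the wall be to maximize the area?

Let the sides perpendicular to the wall have length x and the parallel side y, so 2x + y = 258 and the area is A = xy = x(258 − 2x).
A'(x) = 258 − 4x = 0 gives x = 129/2, and A''(x) = −4 < 0 confirms a maximum.
Then y = 258 − 2·129/2 = 129 and A = 16641/2.

129/2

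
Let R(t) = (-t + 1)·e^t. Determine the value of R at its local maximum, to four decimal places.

1.0000

Differentiating with the product rule gives R'(t) = (-t)·e^t. Since e^t > 0, the only critical point is t = 0.
R''(0) has the same sign as -1 < 0, so this is a local maximum.
R(0) = (1)·e^(0) ≈ 1.0000.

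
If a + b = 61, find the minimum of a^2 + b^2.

3721/2

With a + b = 61, a^2 + b^2 = a^2 + (61 − a)^2.
The derivative 2a − 2(61 − a) = 4a − 122 vanishes at a = 61/2; second derivative 4 > 0, a minimum.
The minimum is 2·(61/2)^2 = 3721/2.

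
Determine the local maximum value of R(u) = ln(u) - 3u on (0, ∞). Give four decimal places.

-2.0986

R'(u) = 1/u − 3 = 0 gives u = 1/3.
R''(u) = -1/u², which is negative for u > 0, so this is a local maximum.
R(1/3) = 1·ln(1/3) - 1 ≈ -2.0986.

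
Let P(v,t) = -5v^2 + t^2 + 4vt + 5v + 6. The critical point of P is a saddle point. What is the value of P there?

241/36

∂P/∂v = -10v + 4t + 5 = 0 and ∂P/∂t = 4v + 2t = 0, so (v, t) = (5/18, -5/9).
The Hessian has P_{vv} = -10, P_{tt} = 2, P_{vt} = 4, giving D = -36 < 0, so the point is a saddle point.
P(5/18, -5/9) = 241/36.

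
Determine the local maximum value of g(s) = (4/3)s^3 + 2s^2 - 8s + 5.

g'(s) = 4s^2 + 4s - 8 = 0 at s = -2, 1.
g''(s) = 8s + 4. g''(-2) = -12 < 0 ⇒ local maximum; g''(1) = 12 > 0 ⇒ local minimum.
The local maximum is g(-2) = 55/3.

55/3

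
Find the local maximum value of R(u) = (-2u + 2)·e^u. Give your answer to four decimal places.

2.0000

R'(u) = (-2)·e^u + (-2u + 2)·1·e^u = (-2u)·e^u. Since e^u > 0, the only critical point is u = 0.
R''(0) has the same sign as -2 < 0, so this is a local maximum.
R(0) = (2)·e^(0) ≈ 2.0000.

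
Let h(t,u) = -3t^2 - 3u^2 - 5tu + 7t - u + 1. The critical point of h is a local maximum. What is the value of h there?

196/11

∂h/∂t = -6t - 5u + 7 = 0 and ∂h/∂u = -5t - 6u - 1 = 0, so (t, u) = (47/11, -41/11).
The Hessian has h_{tt} = -6, h_{uu} = -6, h_{tu} = -5, giving D = 11 > 0 with h_{tt} < 0, so the point is a local maximum.
h(47/11, -41/11) = 196/11.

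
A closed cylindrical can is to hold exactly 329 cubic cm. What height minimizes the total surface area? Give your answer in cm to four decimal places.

7.4823

With radius r and height h, πr²h = 329 so h = 329/(πr²), and S(r) = 2πr² + 2πrh = 2πr² + 2·329/r.
S'(r) = 4πr − 2·329/r² = 0 ⇒ r³ = 329/(2π), so r ≈ 3.7412 and h = 2r ≈ 7.4823.
S''(r) = 4π + 4·329/r³ > 0, so this is the minimum; S ≈ 263.8225.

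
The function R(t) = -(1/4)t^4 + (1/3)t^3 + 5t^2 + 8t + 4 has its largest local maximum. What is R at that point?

220/3

R'(t) = -t^3 + t^2 + 10t + 8 = 0 at t = -2, -1, 4.
Since R''(t) = -3t^2 + 2t + 10, we get R''(-2) = -6 < 0 ⇒ local maximum; R''(-1) = 5 > 0 ⇒ local minimum; R''(4) = -30 < 0 ⇒ local maximum.
The largest local maximum is R(4) = 220/3.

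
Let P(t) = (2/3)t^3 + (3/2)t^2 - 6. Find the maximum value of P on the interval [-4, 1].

Differentiating, P'(t) = 2t^2 + 3t; which vanishes at t = -3/2 and t = 0.
Candidates: P(-4) = -74/3; P(-3/2) = -39/8; P(0) = -6; P(1) = -23/6.
So the maximum is P(1) = -23/6.

-23/6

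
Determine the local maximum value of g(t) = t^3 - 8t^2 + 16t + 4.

364/27

g'(t) = 3t^2 - 16t + 16. Setting g'(t) = 0 gives t ∈ {4/3, 4}.
Second-derivative test with g''(t) = 6t - 16: g''(4/3) = -8 < 0 ⇒ local maximum; g''(4) = 8 > 0 ⇒ local minimum.
So the local maximum value is g(4/3) = 364/27.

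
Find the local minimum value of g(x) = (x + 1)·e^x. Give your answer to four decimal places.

By the product rule, g'(x) = (x + 2)·e^x. Since e^x > 0, the only critical point is x = -2.
g''(-2) has the same sign as 1 > 0, so this is a local minimum.
g(-2) = (-1)·e^(-2) ≈ -0.1353.

-0.1353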